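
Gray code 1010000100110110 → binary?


Gray code: 1010000100110110
MSB stays the same: 1
Each subsequent bit = prev_binary XOR current_gray:
  B[1] = 1 XOR 0 = 1
  B[2] = 1 XOR 1 = 0
  B[3] = 0 XOR 0 = 0
  B[4] = 0 XOR 0 = 0
  B[5] = 0 XOR 0 = 0
  B[6] = 0 XOR 0 = 0
  B[7] = 0 XOR 1 = 1
  B[8] = 1 XOR 0 = 1
  B[9] = 1 XOR 0 = 1
  B[10] = 1 XOR 1 = 0
  B[11] = 0 XOR 1 = 1
  B[12] = 1 XOR 0 = 1
  B[13] = 1 XOR 1 = 0
  B[14] = 0 XOR 1 = 1
  B[15] = 1 XOR 0 = 1
= 1100000111011011 (49627 decimal)


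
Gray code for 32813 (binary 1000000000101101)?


Binary: 1000000000101101
Gray code: G = B XOR (B >> 1)
B >> 1 = 0100000000010110
1000000000101101 XOR 0100000000010110:
  1 XOR 0 = 1
  0 XOR 1 = 1
  0 XOR 0 = 0
  0 XOR 0 = 0
  0 XOR 0 = 0
  0 XOR 0 = 0
  0 XOR 0 = 0
  0 XOR 0 = 0
  0 XOR 0 = 0
  0 XOR 0 = 0
  1 XOR 0 = 1
  0 XOR 1 = 1
  1 XOR 0 = 1
  1 XOR 1 = 0
  0 XOR 1 = 1
  1 XOR 0 = 1
= 1100000000111011


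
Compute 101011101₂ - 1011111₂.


Align and subtract column by column (LSB to MSB, borrowing when needed):
  101011101
- 001011111
  ---------
  col 0: (1 - 0 borrow-in) - 1 → 1 - 1 = 0, borrow out 0
  col 1: (0 - 0 borrow-in) - 1 → borrow from next column: (0+2) - 1 = 1, borrow out 1
  col 2: (1 - 1 borrow-in) - 1 → borrow from next column: (0+2) - 1 = 1, borrow out 1
  col 3: (1 - 1 borrow-in) - 1 → borrow from next column: (0+2) - 1 = 1, borrow out 1
  col 4: (1 - 1 borrow-in) - 1 → borrow from next column: (0+2) - 1 = 1, borrow out 1
  col 5: (0 - 1 borrow-in) - 0 → borrow from next column: (-1+2) - 0 = 1, borrow out 1
  col 6: (1 - 1 borrow-in) - 1 → borrow from next column: (0+2) - 1 = 1, borrow out 1
  col 7: (0 - 1 borrow-in) - 0 → borrow from next column: (-1+2) - 0 = 1, borrow out 1
  col 8: (1 - 1 borrow-in) - 0 → 0 - 0 = 0, borrow out 0
Reading bits MSB→LSB: 011111110
Strip leading zeros: 11111110
= 11111110


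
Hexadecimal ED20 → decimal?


Positional values:
Position 0: 0 × 16^0 = 0 × 1 = 0
Position 1: 2 × 16^1 = 2 × 16 = 32
Position 2: D × 16^2 = 13 × 256 = 3328
Position 3: E × 16^3 = 14 × 4096 = 57344
Sum = 0 + 32 + 3328 + 57344
= 60704


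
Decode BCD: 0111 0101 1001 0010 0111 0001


Each 4-bit group → digit:
  0111 → 7
  0101 → 5
  1001 → 9
  0010 → 2
  0111 → 7
  0001 → 1
= 759271


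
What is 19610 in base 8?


Divide by 8 repeatedly:
19610 ÷ 8 = 2451 remainder 2
2451 ÷ 8 = 306 remainder 3
306 ÷ 8 = 38 remainder 2
38 ÷ 8 = 4 remainder 6
4 ÷ 8 = 0 remainder 4
Reading remainders bottom-up:
= 0o46232


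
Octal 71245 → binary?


Each octal digit → 3 binary bits:
  7 = 111
  1 = 001
  2 = 010
  4 = 100
  5 = 101
Concatenate: 111 001 010 100 101
= 111001010100101


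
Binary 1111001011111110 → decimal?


Positional values:
Bit 1: 1 × 2^1 = 2
Bit 2: 1 × 2^2 = 4
Bit 3: 1 × 2^3 = 8
Bit 4: 1 × 2^4 = 16
Bit 5: 1 × 2^5 = 32
Bit 6: 1 × 2^6 = 64
Bit 7: 1 × 2^7 = 128
Bit 9: 1 × 2^9 = 512
Bit 12: 1 × 2^12 = 4096
Bit 13: 1 × 2^13 = 8192
Bit 14: 1 × 2^14 = 16384
Bit 15: 1 × 2^15 = 32768
Sum = 2 + 4 + 8 + 16 + 32 + 64 + 128 + 512 + 4096 + 8192 + 16384 + 32768
= 62206


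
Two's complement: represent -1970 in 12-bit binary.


Original: 011110110010
Step 1 - Invert all bits: 100001001101
Step 2 - Add 1: 100001001101 + 1
= 100001001110 (represents -1970)


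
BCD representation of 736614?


Each digit → 4-bit binary:
  7 → 0111
  3 → 0011
  6 → 0110
  6 → 0110
  1 → 0001
  4 → 0100
= 0111 0011 0110 0110 0001 0100


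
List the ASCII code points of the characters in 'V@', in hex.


String: 'V@'  (2 characters)
Per-character ASCII lookup:
  'V': uppercase starts at 65: 'V' = 65 + 21 = 86 → 0x56
  '@': special character: '@' = 64 → 0x40
= 0x56 0x40


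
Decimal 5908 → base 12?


Divide by 12 repeatedly:
5908 ÷ 12 = 492 remainder 4
492 ÷ 12 = 41 remainder 0
41 ÷ 12 = 3 remainder 5
3 ÷ 12 = 0 remainder 3
Reading remainders bottom-up:
= 3504


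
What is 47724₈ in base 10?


Positional values:
Position 0: 4 × 8^0 = 4
Position 1: 2 × 8^1 = 16
Position 2: 7 × 8^2 = 448
Position 3: 7 × 8^3 = 3584
Position 4: 4 × 8^4 = 16384
Sum = 4 + 16 + 448 + 3584 + 16384
= 20436


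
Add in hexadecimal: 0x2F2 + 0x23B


Align and add column by column (LSB to MSB, each column mod 16 with carry):
  02F2
+ 023B
  ----
  col 0: 2(2) + B(11) + 0 (carry in) = 13 → D(13), carry out 0
  col 1: F(15) + 3(3) + 0 (carry in) = 18 → 2(2), carry out 1
  col 2: 2(2) + 2(2) + 1 (carry in) = 5 → 5(5), carry out 0
  col 3: 0(0) + 0(0) + 0 (carry in) = 0 → 0(0), carry out 0
Reading digits MSB→LSB: 052D
Strip leading zeros: 52D
= 0x52D


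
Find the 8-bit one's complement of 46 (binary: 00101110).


Original: 00101110
Invert all bits:
  bit 0: 0 → 1
  bit 1: 0 → 1
  bit 2: 1 → 0
  bit 3: 0 → 1
  bit 4: 1 → 0
  bit 5: 1 → 0
  bit 6: 1 → 0
  bit 7: 0 → 1
= 11010001


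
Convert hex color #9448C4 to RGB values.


Hex: #9448C4
R = 94₁₆ = 148
G = 48₁₆ = 72
B = C4₁₆ = 196
= RGB(148, 72, 196)


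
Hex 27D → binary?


Each hex digit → 4 binary bits:
  2 = 0010
  7 = 0111
  D = 1101
Concatenate: 0010 0111 1101
= 001001111101


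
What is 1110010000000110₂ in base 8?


Group into 3-bit groups: 001110010000000110
  001 = 1
  110 = 6
  010 = 2
  000 = 0
  000 = 0
  110 = 6
= 0o162006


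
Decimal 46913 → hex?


Divide by 16 repeatedly:
46913 ÷ 16 = 2932 remainder 1 (1)
2932 ÷ 16 = 183 remainder 4 (4)
183 ÷ 16 = 11 remainder 7 (7)
11 ÷ 16 = 0 remainder 11 (B)
Reading remainders bottom-up:
= 0xB741


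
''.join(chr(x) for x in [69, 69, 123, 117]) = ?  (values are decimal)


Codes (decimal): 69 69 123 117
Per-code ASCII lookup:
  69  (range 65-90: uppercase, 69 - 65 = 4) → 'E'
  69  (range 65-90: uppercase, 69 - 65 = 4) → 'E'
  123  (special character) → '{'
  117  (range 97-122: lowercase, 117 - 97 = 20) → 'u'
= 'EE{u'


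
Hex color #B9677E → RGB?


Hex: #B9677E
R = B9₁₆ = 185
G = 67₁₆ = 103
B = 7E₁₆ = 126
= RGB(185, 103, 126)


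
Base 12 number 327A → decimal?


Positional values (base 12):
  A × 12^0 = 10 × 1 = 10
  7 × 12^1 = 7 × 12 = 84
  2 × 12^2 = 2 × 144 = 288
  3 × 12^3 = 3 × 1728 = 5184
Sum = 10 + 84 + 288 + 5184
= 5566


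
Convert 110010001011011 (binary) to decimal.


Positional values:
Bit 0: 1 × 2^0 = 1
Bit 1: 1 × 2^1 = 2
Bit 3: 1 × 2^3 = 8
Bit 4: 1 × 2^4 = 16
Bit 6: 1 × 2^6 = 64
Bit 10: 1 × 2^10 = 1024
Bit 13: 1 × 2^13 = 8192
Bit 14: 1 × 2^14 = 16384
Sum = 1 + 2 + 8 + 16 + 64 + 1024 + 8192 + 16384
= 25691


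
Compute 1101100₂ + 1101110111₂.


Align and add column by column (LSB to MSB, carry propagating):
  00001101100
+ 01101110111
  -----------
  col 0: 0 + 1 + 0 (carry in) = 1 → bit 1, carry out 0
  col 1: 0 + 1 + 0 (carry in) = 1 → bit 1, carry out 0
  col 2: 1 + 1 + 0 (carry in) = 2 → bit 0, carry out 1
  col 3: 1 + 0 + 1 (carry in) = 2 → bit 0, carry out 1
  col 4: 0 + 1 + 1 (carry in) = 2 → bit 0, carry out 1
  col 5: 1 + 1 + 1 (carry in) = 3 → bit 1, carry out 1
  col 6: 1 + 1 + 1 (carry in) = 3 → bit 1, carry out 1
  col 7: 0 + 0 + 1 (carry in) = 1 → bit 1, carry out 0
  col 8: 0 + 1 + 0 (carry in) = 1 → bit 1, carry out 0
  col 9: 0 + 1 + 0 (carry in) = 1 → bit 1, carry out 0
  col 10: 0 + 0 + 0 (carry in) = 0 → bit 0, carry out 0
Reading bits MSB→LSB: 01111100011
Strip leading zeros: 1111100011
= 1111100011


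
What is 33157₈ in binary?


Each octal digit → 3 binary bits:
  3 = 011
  3 = 011
  1 = 001
  5 = 101
  7 = 111
Concatenate: 011 011 001 101 111
= 011011001101111


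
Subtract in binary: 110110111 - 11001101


Align and subtract column by column (LSB to MSB, borrowing when needed):
  110110111
- 011001101
  ---------
  col 0: (1 - 0 borrow-in) - 1 → 1 - 1 = 0, borrow out 0
  col 1: (1 - 0 borrow-in) - 0 → 1 - 0 = 1, borrow out 0
  col 2: (1 - 0 borrow-in) - 1 → 1 - 1 = 0, borrow out 0
  col 3: (0 - 0 borrow-in) - 1 → borrow from next column: (0+2) - 1 = 1, borrow out 1
  col 4: (1 - 1 borrow-in) - 0 → 0 - 0 = 0, borrow out 0
  col 5: (1 - 0 borrow-in) - 0 → 1 - 0 = 1, borrow out 0
  col 6: (0 - 0 borrow-in) - 1 → borrow from next column: (0+2) - 1 = 1, borrow out 1
  col 7: (1 - 1 borrow-in) - 1 → borrow from next column: (0+2) - 1 = 1, borrow out 1
  col 8: (1 - 1 borrow-in) - 0 → 0 - 0 = 0, borrow out 0
Reading bits MSB→LSB: 011101010
Strip leading zeros: 11101010
= 11101010


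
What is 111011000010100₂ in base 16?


Group into 4-bit nibbles: 0111011000010100
  0111 = 7
  0110 = 6
  0001 = 1
  0100 = 4
= 0x7614


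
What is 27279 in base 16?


Divide by 16 repeatedly:
27279 ÷ 16 = 1704 remainder 15 (F)
1704 ÷ 16 = 106 remainder 8 (8)
106 ÷ 16 = 6 remainder 10 (A)
6 ÷ 16 = 0 remainder 6 (6)
Reading remainders bottom-up:
= 0x6A8F


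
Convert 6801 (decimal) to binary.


Divide by 2 repeatedly:
6801 ÷ 2 = 3400 remainder 1
3400 ÷ 2 = 1700 remainder 0
1700 ÷ 2 = 850 remainder 0
850 ÷ 2 = 425 remainder 0
425 ÷ 2 = 212 remainder 1
212 ÷ 2 = 106 remainder 0
106 ÷ 2 = 53 remainder 0
53 ÷ 2 = 26 remainder 1
26 ÷ 2 = 13 remainder 0
13 ÷ 2 = 6 remainder 1
6 ÷ 2 = 3 remainder 0
3 ÷ 2 = 1 remainder 1
1 ÷ 2 = 0 remainder 1
Reading remainders bottom-up:
= 1101010010001


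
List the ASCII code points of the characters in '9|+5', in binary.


String: '9|+5'  (4 characters)
Per-character ASCII lookup:
  '9': digits start at 48: '9' = 48 + 9 = 57 → 111001
  '|': special character: '|' = 124 → 1111100
  '+': special character: '+' = 43 → 101011
  '5': digits start at 48: '5' = 48 + 5 = 53 → 110101
= 111001 1111100 101011 110101


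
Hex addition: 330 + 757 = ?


Align and add column by column (LSB to MSB, each column mod 16 with carry):
  0330
+ 0757
  ----
  col 0: 0(0) + 7(7) + 0 (carry in) = 7 → 7(7), carry out 0
  col 1: 3(3) + 5(5) + 0 (carry in) = 8 → 8(8), carry out 0
  col 2: 3(3) + 7(7) + 0 (carry in) = 10 → A(10), carry out 0
  col 3: 0(0) + 0(0) + 0 (carry in) = 0 → 0(0), carry out 0
Reading digits MSB→LSB: 0A87
Strip leading zeros: A87
= 0xA87


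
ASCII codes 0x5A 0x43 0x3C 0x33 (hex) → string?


Codes (hex): 0x5A 0x43 0x3C 0x33
Per-code ASCII lookup:
  0x5A = 90  (range 65-90: uppercase, 90 - 65 = 25) → 'Z'
  0x43 = 67  (range 65-90: uppercase, 67 - 65 = 2) → 'C'
  0x3C = 60  (special character) → '<'
  0x33 = 51  (range 48-57: digits, 51 - 48 = 3) → '3'
= 'ZC<3'


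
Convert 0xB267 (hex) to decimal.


Positional values:
Position 0: 7 × 16^0 = 7 × 1 = 7
Position 1: 6 × 16^1 = 6 × 16 = 96
Position 2: 2 × 16^2 = 2 × 256 = 512
Position 3: B × 16^3 = 11 × 4096 = 45056
Sum = 7 + 96 + 512 + 45056
= 45671


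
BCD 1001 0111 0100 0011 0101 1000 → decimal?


Each 4-bit group → digit:
  1001 → 9
  0111 → 7
  0100 → 4
  0011 → 3
  0101 → 5
  1000 → 8
= 974358


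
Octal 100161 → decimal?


Positional values:
Position 0: 1 × 8^0 = 1
Position 1: 6 × 8^1 = 48
Position 2: 1 × 8^2 = 64
Position 3: 0 × 8^3 = 0
Position 4: 0 × 8^4 = 0
Position 5: 1 × 8^5 = 32768
Sum = 1 + 48 + 64 + 0 + 0 + 32768
= 32881


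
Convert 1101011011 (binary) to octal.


Group into 3-bit groups: 001101011011
  001 = 1
  101 = 5
  011 = 3
  011 = 3
= 0o1533


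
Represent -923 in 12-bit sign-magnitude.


Sign bit: 1 (negative)
Magnitude: 923 = 01110011011
= 101110011011


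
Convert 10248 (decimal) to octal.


Divide by 8 repeatedly:
10248 ÷ 8 = 1281 remainder 0
1281 ÷ 8 = 160 remainder 1
160 ÷ 8 = 20 remainder 0
20 ÷ 8 = 2 remainder 4
2 ÷ 8 = 0 remainder 2
Reading remainders bottom-up:
= 0o24010


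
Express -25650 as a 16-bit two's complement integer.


Original: 0110010000110010
Step 1 - Invert all bits: 1001101111001101
Step 2 - Add 1: 1001101111001101 + 1
= 1001101111001110 (represents -25650)


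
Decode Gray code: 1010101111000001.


Gray code: 1010101111000001
MSB stays the same: 1
Each subsequent bit = prev_binary XOR current_gray:
  B[1] = 1 XOR 0 = 1
  B[2] = 1 XOR 1 = 0
  B[3] = 0 XOR 0 = 0
  B[4] = 0 XOR 1 = 1
  B[5] = 1 XOR 0 = 1
  B[6] = 1 XOR 1 = 0
  B[7] = 0 XOR 1 = 1
  B[8] = 1 XOR 1 = 0
  B[9] = 0 XOR 1 = 1
  B[10] = 1 XOR 0 = 1
  B[11] = 1 XOR 0 = 1
  B[12] = 1 XOR 0 = 1
  B[13] = 1 XOR 0 = 1
  B[14] = 1 XOR 0 = 1
  B[15] = 1 XOR 1 = 0
= 1100110101111110 (52606 decimal)


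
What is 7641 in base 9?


Divide by 9 repeatedly:
7641 ÷ 9 = 849 remainder 0
849 ÷ 9 = 94 remainder 3
94 ÷ 9 = 10 remainder 4
10 ÷ 9 = 1 remainder 1
1 ÷ 9 = 0 remainder 1
Reading remainders bottom-up:
= 11430


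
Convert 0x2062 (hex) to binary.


Each hex digit → 4 binary bits:
  2 = 0010
  0 = 0000
  6 = 0110
  2 = 0010
Concatenate: 0010 0000 0110 0010
= 0010000001100010


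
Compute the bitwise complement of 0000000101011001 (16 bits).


Original: 0000000101011001
Invert all bits:
  bit 0: 0 → 1
  bit 1: 0 → 1
  bit 2: 0 → 1
  bit 3: 0 → 1
  bit 4: 0 → 1
  bit 5: 0 → 1
  bit 6: 0 → 1
  bit 7: 1 → 0
  bit 8: 0 → 1
  bit 9: 1 → 0
  bit 10: 0 → 1
  bit 11: 1 → 0
  bit 12: 1 → 0
  bit 13: 0 → 1
  bit 14: 0 → 1
  bit 15: 1 → 0
= 1111111010100110


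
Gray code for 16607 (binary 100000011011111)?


Binary: 100000011011111
Gray code: G = B XOR (B >> 1)
B >> 1 = 010000001101111
100000011011111 XOR 010000001101111:
  1 XOR 0 = 1
  0 XOR 1 = 1
  0 XOR 0 = 0
  0 XOR 0 = 0
  0 XOR 0 = 0
  0 XOR 0 = 0
  0 XOR 0 = 0
  1 XOR 0 = 1
  1 XOR 1 = 0
  0 XOR 1 = 1
  1 XOR 0 = 1
  1 XOR 1 = 0
  1 XOR 1 = 0
  1 XOR 1 = 0
  1 XOR 1 = 0
= 110000010110000


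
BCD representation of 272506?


Each digit → 4-bit binary:
  2 → 0010
  7 → 0111
  2 → 0010
  5 → 0101
  0 → 0000
  6 → 0110
= 0010 0111 0010 0101 0000 0110


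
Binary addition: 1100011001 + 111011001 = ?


Align and add column by column (LSB to MSB, carry propagating):
  01100011001
+ 00111011001
  -----------
  col 0: 1 + 1 + 0 (carry in) = 2 → bit 0, carry out 1
  col 1: 0 + 0 + 1 (carry in) = 1 → bit 1, carry out 0
  col 2: 0 + 0 + 0 (carry in) = 0 → bit 0, carry out 0
  col 3: 1 + 1 + 0 (carry in) = 2 → bit 0, carry out 1
  col 4: 1 + 1 + 1 (carry in) = 3 → bit 1, carry out 1
  col 5: 0 + 0 + 1 (carry in) = 1 → bit 1, carry out 0
  col 6: 0 + 1 + 0 (carry in) = 1 → bit 1, carry out 0
  col 7: 0 + 1 + 0 (carry in) = 1 → bit 1, carry out 0
  col 8: 1 + 1 + 0 (carry in) = 2 → bit 0, carry out 1
  col 9: 1 + 0 + 1 (carry in) = 2 → bit 0, carry out 1
  col 10: 0 + 0 + 1 (carry in) = 1 → bit 1, carry out 0
Reading bits MSB→LSB: 10011110010
Strip leading zeros: 10011110010
= 10011110010


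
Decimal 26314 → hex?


Divide by 16 repeatedly:
26314 ÷ 16 = 1644 remainder 10 (A)
1644 ÷ 16 = 102 remainder 12 (C)
102 ÷ 16 = 6 remainder 6 (6)
6 ÷ 16 = 0 remainder 6 (6)
Reading remainders bottom-up:
= 0x66CA


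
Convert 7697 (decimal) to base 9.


Divide by 9 repeatedly:
7697 ÷ 9 = 855 remainder 2
855 ÷ 9 = 95 remainder 0
95 ÷ 9 = 10 remainder 5
10 ÷ 9 = 1 remainder 1
1 ÷ 9 = 0 remainder 1
Reading remainders bottom-up:
= 11502


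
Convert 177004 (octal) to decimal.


Positional values:
Position 0: 4 × 8^0 = 4
Position 1: 0 × 8^1 = 0
Position 2: 0 × 8^2 = 0
Position 3: 7 × 8^3 = 3584
Position 4: 7 × 8^4 = 28672
Position 5: 1 × 8^5 = 32768
Sum = 4 + 0 + 0 + 3584 + 28672 + 32768
= 65028


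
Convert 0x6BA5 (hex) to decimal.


Positional values:
Position 0: 5 × 16^0 = 5 × 1 = 5
Position 1: A × 16^1 = 10 × 16 = 160
Position 2: B × 16^2 = 11 × 256 = 2816
Position 3: 6 × 16^3 = 6 × 4096 = 24576
Sum = 5 + 160 + 2816 + 24576
= 27557


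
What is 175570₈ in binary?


Each octal digit → 3 binary bits:
  1 = 001
  7 = 111
  5 = 101
  5 = 101
  7 = 111
  0 = 000
Concatenate: 001 111 101 101 111 000
= 001111101101111000


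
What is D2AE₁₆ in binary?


Each hex digit → 4 binary bits:
  D = 1101
  2 = 0010
  A = 1010
  E = 1110
Concatenate: 1101 0010 1010 1110
= 1101001010101110


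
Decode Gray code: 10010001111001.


Gray code: 10010001111001
MSB stays the same: 1
Each subsequent bit = prev_binary XOR current_gray:
  B[1] = 1 XOR 0 = 1
  B[2] = 1 XOR 0 = 1
  B[3] = 1 XOR 1 = 0
  B[4] = 0 XOR 0 = 0
  B[5] = 0 XOR 0 = 0
  B[6] = 0 XOR 0 = 0
  B[7] = 0 XOR 1 = 1
  B[8] = 1 XOR 1 = 0
  B[9] = 0 XOR 1 = 1
  B[10] = 1 XOR 1 = 0
  B[11] = 0 XOR 0 = 0
  B[12] = 0 XOR 0 = 0
  B[13] = 0 XOR 1 = 1
= 11100001010001 (14417 decimal)


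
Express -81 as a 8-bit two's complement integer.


Original: 01010001
Step 1 - Invert all bits: 10101110
Step 2 - Add 1: 10101110 + 1
= 10101111 (represents -81)


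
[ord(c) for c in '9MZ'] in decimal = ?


String: '9MZ'  (3 characters)
Per-character ASCII lookup:
  '9': digits start at 48: '9' = 48 + 9 = 57
  'M': uppercase starts at 65: 'M' = 65 + 12 = 77
  'Z': uppercase starts at 65: 'Z' = 65 + 25 = 90
= 57 77 90


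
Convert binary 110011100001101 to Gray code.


Binary: 110011100001101
Gray code: G = B XOR (B >> 1)
B >> 1 = 011001110000110
110011100001101 XOR 011001110000110:
  1 XOR 0 = 1
  1 XOR 1 = 0
  0 XOR 1 = 1
  0 XOR 0 = 0
  1 XOR 0 = 1
  1 XOR 1 = 0
  1 XOR 1 = 0
  0 XOR 1 = 1
  0 XOR 0 = 0
  0 XOR 0 = 0
  0 XOR 0 = 0
  1 XOR 0 = 1
  1 XOR 1 = 0
  0 XOR 1 = 1
  1 XOR 0 = 1
= 101010010001011


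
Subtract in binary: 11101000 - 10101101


Align and subtract column by column (LSB to MSB, borrowing when needed):
  11101000
- 10101101
  --------
  col 0: (0 - 0 borrow-in) - 1 → borrow from next column: (0+2) - 1 = 1, borrow out 1
  col 1: (0 - 1 borrow-in) - 0 → borrow from next column: (-1+2) - 0 = 1, borrow out 1
  col 2: (0 - 1 borrow-in) - 1 → borrow from next column: (-1+2) - 1 = 0, borrow out 1
  col 3: (1 - 1 borrow-in) - 1 → borrow from next column: (0+2) - 1 = 1, borrow out 1
  col 4: (0 - 1 borrow-in) - 0 → borrow from next column: (-1+2) - 0 = 1, borrow out 1
  col 5: (1 - 1 borrow-in) - 1 → borrow from next column: (0+2) - 1 = 1, borrow out 1
  col 6: (1 - 1 borrow-in) - 0 → 0 - 0 = 0, borrow out 0
  col 7: (1 - 0 borrow-in) - 1 → 1 - 1 = 0, borrow out 0
Reading bits MSB→LSB: 00111011
Strip leading zeros: 111011
= 111011


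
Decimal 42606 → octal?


Divide by 8 repeatedly:
42606 ÷ 8 = 5325 remainder 6
5325 ÷ 8 = 665 remainder 5
665 ÷ 8 = 83 remainder 1
83 ÷ 8 = 10 remainder 3
10 ÷ 8 = 1 remainder 2
1 ÷ 8 = 0 remainder 1
Reading remainders bottom-up:
= 0o123156


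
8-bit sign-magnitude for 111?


Sign bit: 0 (positive)
Magnitude: 111 = 1101111
= 01101111


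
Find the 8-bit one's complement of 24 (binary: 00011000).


Original: 00011000
Invert all bits:
  bit 0: 0 → 1
  bit 1: 0 → 1
  bit 2: 0 → 1
  bit 3: 1 → 0
  bit 4: 1 → 0
  bit 5: 0 → 1
  bit 6: 0 → 1
  bit 7: 0 → 1
= 11100111


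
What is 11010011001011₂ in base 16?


Group into 4-bit nibbles: 0011010011001011
  0011 = 3
  0100 = 4
  1100 = C
  1011 = B
= 0x34CB


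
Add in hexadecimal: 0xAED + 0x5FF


Align and add column by column (LSB to MSB, each column mod 16 with carry):
  0AED
+ 05FF
  ----
  col 0: D(13) + F(15) + 0 (carry in) = 28 → C(12), carry out 1
  col 1: E(14) + F(15) + 1 (carry in) = 30 → E(14), carry out 1
  col 2: A(10) + 5(5) + 1 (carry in) = 16 → 0(0), carry out 1
  col 3: 0(0) + 0(0) + 1 (carry in) = 1 → 1(1), carry out 0
Reading digits MSB→LSB: 10EC
Strip leading zeros: 10EC
= 0x10EC


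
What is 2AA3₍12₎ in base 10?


Positional values (base 12):
  3 × 12^0 = 3 × 1 = 3
  A × 12^1 = 10 × 12 = 120
  A × 12^2 = 10 × 144 = 1440
  2 × 12^3 = 2 × 1728 = 3456
Sum = 3 + 120 + 1440 + 3456
= 5019


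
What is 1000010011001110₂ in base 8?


Group into 3-bit groups: 001000010011001110
  001 = 1
  000 = 0
  010 = 2
  011 = 3
  001 = 1
  110 = 6
= 0o102316


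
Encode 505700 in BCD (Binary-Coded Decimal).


Each digit → 4-bit binary:
  5 → 0101
  0 → 0000
  5 → 0101
  7 → 0111
  0 → 0000
  0 → 0000
= 0101 0000 0101 0111 0000 0000


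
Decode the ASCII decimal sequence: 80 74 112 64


Codes (decimal): 80 74 112 64
Per-code ASCII lookup:
  80  (range 65-90: uppercase, 80 - 65 = 15) → 'P'
  74  (range 65-90: uppercase, 74 - 65 = 9) → 'J'
  112  (range 97-122: lowercase, 112 - 97 = 15) → 'p'
  64  (special character) → '@'
= 'PJp@'


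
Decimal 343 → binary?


Divide by 2 repeatedly:
343 ÷ 2 = 171 remainder 1
171 ÷ 2 = 85 remainder 1
85 ÷ 2 = 42 remainder 1
42 ÷ 2 = 21 remainder 0
21 ÷ 2 = 10 remainder 1
10 ÷ 2 = 5 remainder 0
5 ÷ 2 = 2 remainder 1
2 ÷ 2 = 1 remainder 0
1 ÷ 2 = 0 remainder 1
Reading remainders bottom-up:
= 101010111


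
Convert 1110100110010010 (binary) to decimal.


Positional values:
Bit 1: 1 × 2^1 = 2
Bit 4: 1 × 2^4 = 16
Bit 7: 1 × 2^7 = 128
Bit 8: 1 × 2^8 = 256
Bit 11: 1 × 2^11 = 2048
Bit 13: 1 × 2^13 = 8192
Bit 14: 1 × 2^14 = 16384
Bit 15: 1 × 2^15 = 32768
Sum = 2 + 16 + 128 + 256 + 2048 + 8192 + 16384 + 32768
= 59794


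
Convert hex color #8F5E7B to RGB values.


Hex: #8F5E7B
R = 8F₁₆ = 143
G = 5E₁₆ = 94
B = 7B₁₆ = 123
= RGB(143, 94, 123)


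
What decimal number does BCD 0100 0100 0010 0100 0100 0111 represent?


Each 4-bit group → digit:
  0100 → 4
  0100 → 4
  0010 → 2
  0100 → 4
  0100 → 4
  0111 → 7
= 442447


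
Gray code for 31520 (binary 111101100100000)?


Binary: 111101100100000
Gray code: G = B XOR (B >> 1)
B >> 1 = 011110110010000
111101100100000 XOR 011110110010000:
  1 XOR 0 = 1
  1 XOR 1 = 0
  1 XOR 1 = 0
  1 XOR 1 = 0
  0 XOR 1 = 1
  1 XOR 0 = 1
  1 XOR 1 = 0
  0 XOR 1 = 1
  0 XOR 0 = 0
  1 XOR 0 = 1
  0 XOR 1 = 1
  0 XOR 0 = 0
  0 XOR 0 = 0
  0 XOR 0 = 0
  0 XOR 0 = 0
= 100011010110000


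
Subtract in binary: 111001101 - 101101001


Align and subtract column by column (LSB to MSB, borrowing when needed):
  111001101
- 101101001
  ---------
  col 0: (1 - 0 borrow-in) - 1 → 1 - 1 = 0, borrow out 0
  col 1: (0 - 0 borrow-in) - 0 → 0 - 0 = 0, borrow out 0
  col 2: (1 - 0 borrow-in) - 0 → 1 - 0 = 1, borrow out 0
  col 3: (1 - 0 borrow-in) - 1 → 1 - 1 = 0, borrow out 0
  col 4: (0 - 0 borrow-in) - 0 → 0 - 0 = 0, borrow out 0
  col 5: (0 - 0 borrow-in) - 1 → borrow from next column: (0+2) - 1 = 1, borrow out 1
  col 6: (1 - 1 borrow-in) - 1 → borrow from next column: (0+2) - 1 = 1, borrow out 1
  col 7: (1 - 1 borrow-in) - 0 → 0 - 0 = 0, borrow out 0
  col 8: (1 - 0 borrow-in) - 1 → 1 - 1 = 0, borrow out 0
Reading bits MSB→LSB: 001100100
Strip leading zeros: 1100100
= 1100100


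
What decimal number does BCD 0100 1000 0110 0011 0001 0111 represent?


Each 4-bit group → digit:
  0100 → 4
  1000 → 8
  0110 → 6
  0011 → 3
  0001 → 1
  0111 → 7
= 486317


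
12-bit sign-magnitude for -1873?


Sign bit: 1 (negative)
Magnitude: 1873 = 11101010001
= 111101010001


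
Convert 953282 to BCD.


Each digit → 4-bit binary:
  9 → 1001
  5 → 0101
  3 → 0011
  2 → 0010
  8 → 1000
  2 → 0010
= 1001 0101 0011 0010 1000 0010


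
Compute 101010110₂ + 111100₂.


Align and add column by column (LSB to MSB, carry propagating):
  0101010110
+ 0000111100
  ----------
  col 0: 0 + 0 + 0 (carry in) = 0 → bit 0, carry out 0
  col 1: 1 + 0 + 0 (carry in) = 1 → bit 1, carry out 0
  col 2: 1 + 1 + 0 (carry in) = 2 → bit 0, carry out 1
  col 3: 0 + 1 + 1 (carry in) = 2 → bit 0, carry out 1
  col 4: 1 + 1 + 1 (carry in) = 3 → bit 1, carry out 1
  col 5: 0 + 1 + 1 (carry in) = 2 → bit 0, carry out 1
  col 6: 1 + 0 + 1 (carry in) = 2 → bit 0, carry out 1
  col 7: 0 + 0 + 1 (carry in) = 1 → bit 1, carry out 0
  col 8: 1 + 0 + 0 (carry in) = 1 → bit 1, carry out 0
  col 9: 0 + 0 + 0 (carry in) = 0 → bit 0, carry out 0
Reading bits MSB→LSB: 0110010010
Strip leading zeros: 110010010
= 110010010


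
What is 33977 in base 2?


Divide by 2 repeatedly:
33977 ÷ 2 = 16988 remainder 1
16988 ÷ 2 = 8494 remainder 0
8494 ÷ 2 = 4247 remainder 0
4247 ÷ 2 = 2123 remainder 1
2123 ÷ 2 = 1061 remainder 1
1061 ÷ 2 = 530 remainder 1
530 ÷ 2 = 265 remainder 0
265 ÷ 2 = 132 remainder 1
132 ÷ 2 = 66 remainder 0
66 ÷ 2 = 33 remainder 0
33 ÷ 2 = 16 remainder 1
16 ÷ 2 = 8 remainder 0
8 ÷ 2 = 4 remainder 0
4 ÷ 2 = 2 remainder 0
2 ÷ 2 = 1 remainder 0
1 ÷ 2 = 0 remainder 1
Reading remainders bottom-up:
= 1000010010111001


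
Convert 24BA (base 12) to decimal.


Positional values (base 12):
  A × 12^0 = 10 × 1 = 10
  B × 12^1 = 11 × 12 = 132
  4 × 12^2 = 4 × 144 = 576
  2 × 12^3 = 2 × 1728 = 3456
Sum = 10 + 132 + 576 + 3456
= 4174


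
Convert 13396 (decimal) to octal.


Divide by 8 repeatedly:
13396 ÷ 8 = 1674 remainder 4
1674 ÷ 8 = 209 remainder 2
209 ÷ 8 = 26 remainder 1
26 ÷ 8 = 3 remainder 2
3 ÷ 8 = 0 remainder 3
Reading remainders bottom-up:
= 0o32124


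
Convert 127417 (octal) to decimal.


Positional values:
Position 0: 7 × 8^0 = 7
Position 1: 1 × 8^1 = 8
Position 2: 4 × 8^2 = 256
Position 3: 7 × 8^3 = 3584
Position 4: 2 × 8^4 = 8192
Position 5: 1 × 8^5 = 32768
Sum = 7 + 8 + 256 + 3584 + 8192 + 32768
= 44815


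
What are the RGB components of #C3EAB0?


Hex: #C3EAB0
R = C3₁₆ = 195
G = EA₁₆ = 234
B = B0₁₆ = 176
= RGB(195, 234, 176)


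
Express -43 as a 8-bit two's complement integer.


Original: 00101011
Step 1 - Invert all bits: 11010100
Step 2 - Add 1: 11010100 + 1
= 11010101 (represents -43)


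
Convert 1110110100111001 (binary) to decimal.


Positional values:
Bit 0: 1 × 2^0 = 1
Bit 3: 1 × 2^3 = 8
Bit 4: 1 × 2^4 = 16
Bit 5: 1 × 2^5 = 32
Bit 8: 1 × 2^8 = 256
Bit 10: 1 × 2^10 = 1024
Bit 11: 1 × 2^11 = 2048
Bit 13: 1 × 2^13 = 8192
Bit 14: 1 × 2^14 = 16384
Bit 15: 1 × 2^15 = 32768
Sum = 1 + 8 + 16 + 32 + 256 + 1024 + 2048 + 8192 + 16384 + 32768
= 60729


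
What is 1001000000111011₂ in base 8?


Group into 3-bit groups: 001001000000111011
  001 = 1
  001 = 1
  000 = 0
  000 = 0
  111 = 7
  011 = 3
= 0o110073


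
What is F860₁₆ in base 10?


Positional values:
Position 0: 0 × 16^0 = 0 × 1 = 0
Position 1: 6 × 16^1 = 6 × 16 = 96
Position 2: 8 × 16^2 = 8 × 256 = 2048
Position 3: F × 16^3 = 15 × 4096 = 61440
Sum = 0 + 96 + 2048 + 61440
= 63584


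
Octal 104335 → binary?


Each octal digit → 3 binary bits:
  1 = 001
  0 = 000
  4 = 100
  3 = 011
  3 = 011
  5 = 101
Concatenate: 001 000 100 011 011 101
= 001000100011011101


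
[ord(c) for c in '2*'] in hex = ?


String: '2*'  (2 characters)
Per-character ASCII lookup:
  '2': digits start at 48: '2' = 48 + 2 = 50 → 0x32
  '*': special character: '*' = 42 → 0x2A
= 0x32 0x2A


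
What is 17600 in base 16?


Divide by 16 repeatedly:
17600 ÷ 16 = 1100 remainder 0 (0)
1100 ÷ 16 = 68 remainder 12 (C)
68 ÷ 16 = 4 remainder 4 (4)
4 ÷ 16 = 0 remainder 4 (4)
Reading remainders bottom-up:
= 0x44C0


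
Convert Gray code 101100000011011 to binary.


Gray code: 101100000011011
MSB stays the same: 1
Each subsequent bit = prev_binary XOR current_gray:
  B[1] = 1 XOR 0 = 1
  B[2] = 1 XOR 1 = 0
  B[3] = 0 XOR 1 = 1
  B[4] = 1 XOR 0 = 1
  B[5] = 1 XOR 0 = 1
  B[6] = 1 XOR 0 = 1
  B[7] = 1 XOR 0 = 1
  B[8] = 1 XOR 0 = 1
  B[9] = 1 XOR 0 = 1
  B[10] = 1 XOR 1 = 0
  B[11] = 0 XOR 1 = 1
  B[12] = 1 XOR 0 = 1
  B[13] = 1 XOR 1 = 0
  B[14] = 0 XOR 1 = 1
= 110111111101101 (28653 decimal)


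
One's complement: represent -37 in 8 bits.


Original: 00100101
Invert all bits:
  bit 0: 0 → 1
  bit 1: 0 → 1
  bit 2: 1 → 0
  bit 3: 0 → 1
  bit 4: 0 → 1
  bit 5: 1 → 0
  bit 6: 0 → 1
  bit 7: 1 → 0
= 11011010


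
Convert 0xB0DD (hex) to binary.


Each hex digit → 4 binary bits:
  B = 1011
  0 = 0000
  D = 1101
  D = 1101
Concatenate: 1011 0000 1101 1101
= 1011000011011101


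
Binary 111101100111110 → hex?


Group into 4-bit nibbles: 0111101100111110
  0111 = 7
  1011 = B
  0011 = 3
  1110 = E
= 0x7B3E


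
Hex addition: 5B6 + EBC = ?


Align and add column by column (LSB to MSB, each column mod 16 with carry):
  05B6
+ 0EBC
  ----
  col 0: 6(6) + C(12) + 0 (carry in) = 18 → 2(2), carry out 1
  col 1: B(11) + B(11) + 1 (carry in) = 23 → 7(7), carry out 1
  col 2: 5(5) + E(14) + 1 (carry in) = 20 → 4(4), carry out 1
  col 3: 0(0) + 0(0) + 1 (carry in) = 1 → 1(1), carry out 0
Reading digits MSB→LSB: 1472
Strip leading zeros: 1472
= 0x1472


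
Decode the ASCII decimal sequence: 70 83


Codes (decimal): 70 83
Per-code ASCII lookup:
  70  (range 65-90: uppercase, 70 - 65 = 5) → 'F'
  83  (range 65-90: uppercase, 83 - 65 = 18) → 'S'
= 'FS'


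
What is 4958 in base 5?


Divide by 5 repeatedly:
4958 ÷ 5 = 991 remainder 3
991 ÷ 5 = 198 remainder 1
198 ÷ 5 = 39 remainder 3
39 ÷ 5 = 7 remainder 4
7 ÷ 5 = 1 remainder 2
1 ÷ 5 = 0 remainder 1
Reading remainders bottom-up:
= 124313


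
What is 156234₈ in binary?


Each octal digit → 3 binary bits:
  1 = 001
  5 = 101
  6 = 110
  2 = 010
  3 = 011
  4 = 100
Concatenate: 001 101 110 010 011 100
= 001101110010011100


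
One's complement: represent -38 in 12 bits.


Original: 000000100110
Invert all bits:
  bit 0: 0 → 1
  bit 1: 0 → 1
  bit 2: 0 → 1
  bit 3: 0 → 1
  bit 4: 0 → 1
  bit 5: 0 → 1
  bit 6: 1 → 0
  bit 7: 0 → 1
  bit 8: 0 → 1
  bit 9: 1 → 0
  bit 10: 1 → 0
  bit 11: 0 → 1
= 111111011001


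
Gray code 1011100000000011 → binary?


Gray code: 1011100000000011
MSB stays the same: 1
Each subsequent bit = prev_binary XOR current_gray:
  B[1] = 1 XOR 0 = 1
  B[2] = 1 XOR 1 = 0
  B[3] = 0 XOR 1 = 1
  B[4] = 1 XOR 1 = 0
  B[5] = 0 XOR 0 = 0
  B[6] = 0 XOR 0 = 0
  B[7] = 0 XOR 0 = 0
  B[8] = 0 XOR 0 = 0
  B[9] = 0 XOR 0 = 0
  B[10] = 0 XOR 0 = 0
  B[11] = 0 XOR 0 = 0
  B[12] = 0 XOR 0 = 0
  B[13] = 0 XOR 0 = 0
  B[14] = 0 XOR 1 = 1
  B[15] = 1 XOR 1 = 0
= 1101000000000010 (53250 decimal)


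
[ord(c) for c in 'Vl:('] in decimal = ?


String: 'Vl:('  (4 characters)
Per-character ASCII lookup:
  'V': uppercase starts at 65: 'V' = 65 + 21 = 86
  'l': lowercase starts at 97: 'l' = 97 + 11 = 108
  ':': special character: ':' = 58
  '(': special character: '(' = 40
= 86 108 58 40


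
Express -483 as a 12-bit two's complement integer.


Original: 000111100011
Step 1 - Invert all bits: 111000011100
Step 2 - Add 1: 111000011100 + 1
= 111000011101 (represents -483)


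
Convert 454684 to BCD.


Each digit → 4-bit binary:
  4 → 0100
  5 → 0101
  4 → 0100
  6 → 0110
  8 → 1000
  4 → 0100
= 0100 0101 0100 0110 1000 0100


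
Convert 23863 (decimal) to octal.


Divide by 8 repeatedly:
23863 ÷ 8 = 2982 remainder 7
2982 ÷ 8 = 372 remainder 6
372 ÷ 8 = 46 remainder 4
46 ÷ 8 = 5 remainder 6
5 ÷ 8 = 0 remainder 5
Reading remainders bottom-up:
= 0o56467


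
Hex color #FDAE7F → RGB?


Hex: #FDAE7F
R = FD₁₆ = 253
G = AE₁₆ = 174
B = 7F₁₆ = 127
= RGB(253, 174, 127)


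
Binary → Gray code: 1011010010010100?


Binary: 1011010010010100
Gray code: G = B XOR (B >> 1)
B >> 1 = 0101101001001010
1011010010010100 XOR 0101101001001010:
  1 XOR 0 = 1
  0 XOR 1 = 1
  1 XOR 0 = 1
  1 XOR 1 = 0
  0 XOR 1 = 1
  1 XOR 0 = 1
  0 XOR 1 = 1
  0 XOR 0 = 0
  1 XOR 0 = 1
  0 XOR 1 = 1
  0 XOR 0 = 0
  1 XOR 0 = 1
  0 XOR 1 = 1
  1 XOR 0 = 1
  0 XOR 1 = 1
  0 XOR 0 = 0
= 1110111011011110


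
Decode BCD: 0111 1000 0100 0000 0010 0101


Each 4-bit group → digit:
  0111 → 7
  1000 → 8
  0100 → 4
  0000 → 0
  0010 → 2
  0101 → 5
= 784025


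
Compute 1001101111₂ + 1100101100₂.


Align and add column by column (LSB to MSB, carry propagating):
  01001101111
+ 01100101100
  -----------
  col 0: 1 + 0 + 0 (carry in) = 1 → bit 1, carry out 0
  col 1: 1 + 0 + 0 (carry in) = 1 → bit 1, carry out 0
  col 2: 1 + 1 + 0 (carry in) = 2 → bit 0, carry out 1
  col 3: 1 + 1 + 1 (carry in) = 3 → bit 1, carry out 1
  col 4: 0 + 0 + 1 (carry in) = 1 → bit 1, carry out 0
  col 5: 1 + 1 + 0 (carry in) = 2 → bit 0, carry out 1
  col 6: 1 + 0 + 1 (carry in) = 2 → bit 0, carry out 1
  col 7: 0 + 0 + 1 (carry in) = 1 → bit 1, carry out 0
  col 8: 0 + 1 + 0 (carry in) = 1 → bit 1, carry out 0
  col 9: 1 + 1 + 0 (carry in) = 2 → bit 0, carry out 1
  col 10: 0 + 0 + 1 (carry in) = 1 → bit 1, carry out 0
Reading bits MSB→LSB: 10110011011
Strip leading zeros: 10110011011
= 10110011011


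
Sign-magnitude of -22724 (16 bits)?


Sign bit: 1 (negative)
Magnitude: 22724 = 101100011000100
= 1101100011000100


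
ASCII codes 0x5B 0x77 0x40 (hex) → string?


Codes (hex): 0x5B 0x77 0x40
Per-code ASCII lookup:
  0x5B = 91  (special character) → '['
  0x77 = 119  (range 97-122: lowercase, 119 - 97 = 22) → 'w'
  0x40 = 64  (special character) → '@'
= '[w@'


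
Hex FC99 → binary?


Each hex digit → 4 binary bits:
  F = 1111
  C = 1100
  9 = 1001
  9 = 1001
Concatenate: 1111 1100 1001 1001
= 1111110010011001


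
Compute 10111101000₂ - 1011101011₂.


Align and subtract column by column (LSB to MSB, borrowing when needed):
  10111101000
- 01011101011
  -----------
  col 0: (0 - 0 borrow-in) - 1 → borrow from next column: (0+2) - 1 = 1, borrow out 1
  col 1: (0 - 1 borrow-in) - 1 → borrow from next column: (-1+2) - 1 = 0, borrow out 1
  col 2: (0 - 1 borrow-in) - 0 → borrow from next column: (-1+2) - 0 = 1, borrow out 1
  col 3: (1 - 1 borrow-in) - 1 → borrow from next column: (0+2) - 1 = 1, borrow out 1
  col 4: (0 - 1 borrow-in) - 0 → borrow from next column: (-1+2) - 0 = 1, borrow out 1
  col 5: (1 - 1 borrow-in) - 1 → borrow from next column: (0+2) - 1 = 1, borrow out 1
  col 6: (1 - 1 borrow-in) - 1 → borrow from next column: (0+2) - 1 = 1, borrow out 1
  col 7: (1 - 1 borrow-in) - 1 → borrow from next column: (0+2) - 1 = 1, borrow out 1
  col 8: (1 - 1 borrow-in) - 0 → 0 - 0 = 0, borrow out 0
  col 9: (0 - 0 borrow-in) - 1 → borrow from next column: (0+2) - 1 = 1, borrow out 1
  col 10: (1 - 1 borrow-in) - 0 → 0 - 0 = 0, borrow out 0
Reading bits MSB→LSB: 01011111101
Strip leading zeros: 1011111101
= 1011111101


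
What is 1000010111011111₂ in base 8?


Group into 3-bit groups: 001000010111011111
  001 = 1
  000 = 0
  010 = 2
  111 = 7
  011 = 3
  111 = 7
= 0o102737


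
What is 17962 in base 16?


Divide by 16 repeatedly:
17962 ÷ 16 = 1122 remainder 10 (A)
1122 ÷ 16 = 70 remainder 2 (2)
70 ÷ 16 = 4 remainder 6 (6)
4 ÷ 16 = 0 remainder 4 (4)
Reading remainders bottom-up:
= 0x462A


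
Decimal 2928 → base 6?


Divide by 6 repeatedly:
2928 ÷ 6 = 488 remainder 0
488 ÷ 6 = 81 remainder 2
81 ÷ 6 = 13 remainder 3
13 ÷ 6 = 2 remainder 1
2 ÷ 6 = 0 remainder 2
Reading remainders bottom-up:
= 21320


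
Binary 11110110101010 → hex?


Group into 4-bit nibbles: 0011110110101010
  0011 = 3
  1101 = D
  1010 = A
  1010 = A
= 0x3DAA


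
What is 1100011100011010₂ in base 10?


Positional values:
Bit 1: 1 × 2^1 = 2
Bit 3: 1 × 2^3 = 8
Bit 4: 1 × 2^4 = 16
Bit 8: 1 × 2^8 = 256
Bit 9: 1 × 2^9 = 512
Bit 10: 1 × 2^10 = 1024
Bit 14: 1 × 2^14 = 16384
Bit 15: 1 × 2^15 = 32768
Sum = 2 + 8 + 16 + 256 + 512 + 1024 + 16384 + 32768
= 50970


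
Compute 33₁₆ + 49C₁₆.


Align and add column by column (LSB to MSB, each column mod 16 with carry):
  0033
+ 049C
  ----
  col 0: 3(3) + C(12) + 0 (carry in) = 15 → F(15), carry out 0
  col 1: 3(3) + 9(9) + 0 (carry in) = 12 → C(12), carry out 0
  col 2: 0(0) + 4(4) + 0 (carry in) = 4 → 4(4), carry out 0
  col 3: 0(0) + 0(0) + 0 (carry in) = 0 → 0(0), carry out 0
Reading digits MSB→LSB: 04CF
Strip leading zeros: 4CF
= 0x4CF


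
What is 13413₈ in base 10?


Positional values:
Position 0: 3 × 8^0 = 3
Position 1: 1 × 8^1 = 8
Position 2: 4 × 8^2 = 256
Position 3: 3 × 8^3 = 1536
Position 4: 1 × 8^4 = 4096
Sum = 3 + 8 + 256 + 1536 + 4096
= 5899


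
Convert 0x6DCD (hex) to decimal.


Positional values:
Position 0: D × 16^0 = 13 × 1 = 13
Position 1: C × 16^1 = 12 × 16 = 192
Position 2: D × 16^2 = 13 × 256 = 3328
Position 3: 6 × 16^3 = 6 × 4096 = 24576
Sum = 13 + 192 + 3328 + 24576
= 28109


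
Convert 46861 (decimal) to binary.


Divide by 2 repeatedly:
46861 ÷ 2 = 23430 remainder 1
23430 ÷ 2 = 11715 remainder 0
11715 ÷ 2 = 5857 remainder 1
5857 ÷ 2 = 2928 remainder 1
2928 ÷ 2 = 1464 remainder 0
1464 ÷ 2 = 732 remainder 0
732 ÷ 2 = 366 remainder 0
366 ÷ 2 = 183 remainder 0
183 ÷ 2 = 91 remainder 1
91 ÷ 2 = 45 remainder 1
45 ÷ 2 = 22 remainder 1
22 ÷ 2 = 11 remainder 0
11 ÷ 2 = 5 remainder 1
5 ÷ 2 = 2 remainder 1
2 ÷ 2 = 1 remainder 0
1 ÷ 2 = 0 remainder 1
Reading remainders bottom-up:
= 1011011100001101


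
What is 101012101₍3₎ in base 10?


Positional values (base 3):
  1 × 3^0 = 1 × 1 = 1
  0 × 3^1 = 0 × 3 = 0
  1 × 3^2 = 1 × 9 = 9
  2 × 3^3 = 2 × 27 = 54
  1 × 3^4 = 1 × 81 = 81
  0 × 3^5 = 0 × 243 = 0
  1 × 3^6 = 1 × 729 = 729
  0 × 3^7 = 0 × 2187 = 0
  1 × 3^8 = 1 × 6561 = 6561
Sum = 1 + 0 + 9 + 54 + 81 + 0 + 729 + 0 + 6561
= 7435


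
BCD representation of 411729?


Each digit → 4-bit binary:
  4 → 0100
  1 → 0001
  1 → 0001
  7 → 0111
  2 → 0010
  9 → 1001
= 0100 0001 0001 0111 0010 1001


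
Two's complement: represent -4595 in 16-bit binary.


Original: 0001000111110011
Step 1 - Invert all bits: 1110111000001100
Step 2 - Add 1: 1110111000001100 + 1
= 1110111000001101 (represents -4595)


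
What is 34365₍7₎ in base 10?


Positional values (base 7):
  5 × 7^0 = 5 × 1 = 5
  6 × 7^1 = 6 × 7 = 42
  3 × 7^2 = 3 × 49 = 147
  4 × 7^3 = 4 × 343 = 1372
  3 × 7^4 = 3 × 2401 = 7203
Sum = 5 + 42 + 147 + 1372 + 7203
= 8769


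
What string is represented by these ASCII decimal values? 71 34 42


Codes (decimal): 71 34 42
Per-code ASCII lookup:
  71  (range 65-90: uppercase, 71 - 65 = 6) → 'G'
  34  (special character) → '"'
  42  (special character) → '*'
= 'G"*'


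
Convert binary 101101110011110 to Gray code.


Binary: 101101110011110
Gray code: G = B XOR (B >> 1)
B >> 1 = 010110111001111
101101110011110 XOR 010110111001111:
  1 XOR 0 = 1
  0 XOR 1 = 1
  1 XOR 0 = 1
  1 XOR 1 = 0
  0 XOR 1 = 1
  1 XOR 0 = 1
  1 XOR 1 = 0
  1 XOR 1 = 0
  0 XOR 1 = 1
  0 XOR 0 = 0
  1 XOR 0 = 1
  1 XOR 1 = 0
  1 XOR 1 = 0
  1 XOR 1 = 0
  0 XOR 1 = 1
= 111011001010001


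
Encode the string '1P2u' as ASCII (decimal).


String: '1P2u'  (4 characters)
Per-character ASCII lookup:
  '1': digits start at 48: '1' = 48 + 1 = 49
  'P': uppercase starts at 65: 'P' = 65 + 15 = 80
  '2': digits start at 48: '2' = 48 + 2 = 50
  'u': lowercase starts at 97: 'u' = 97 + 20 = 117
= 49 80 50 117


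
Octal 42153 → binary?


Each octal digit → 3 binary bits:
  4 = 100
  2 = 010
  1 = 001
  5 = 101
  3 = 011
Concatenate: 100 010 001 101 011
= 100010001101011


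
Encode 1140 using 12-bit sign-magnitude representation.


Sign bit: 0 (positive)
Magnitude: 1140 = 10001110100
= 010001110100


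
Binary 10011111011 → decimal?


Positional values:
Bit 0: 1 × 2^0 = 1
Bit 1: 1 × 2^1 = 2
Bit 3: 1 × 2^3 = 8
Bit 4: 1 × 2^4 = 16
Bit 5: 1 × 2^5 = 32
Bit 6: 1 × 2^6 = 64
Bit 7: 1 × 2^7 = 128
Bit 10: 1 × 2^10 = 1024
Sum = 1 + 2 + 8 + 16 + 32 + 64 + 128 + 1024
= 1275


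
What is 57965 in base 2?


Divide by 2 repeatedly:
57965 ÷ 2 = 28982 remainder 1
28982 ÷ 2 = 14491 remainder 0
14491 ÷ 2 = 7245 remainder 1
7245 ÷ 2 = 3622 remainder 1
3622 ÷ 2 = 1811 remainder 0
1811 ÷ 2 = 905 remainder 1
905 ÷ 2 = 452 remainder 1
452 ÷ 2 = 226 remainder 0
226 ÷ 2 = 113 remainder 0
113 ÷ 2 = 56 remainder 1
56 ÷ 2 = 28 remainder 0
28 ÷ 2 = 14 remainder 0
14 ÷ 2 = 7 remainder 0
7 ÷ 2 = 3 remainder 1
3 ÷ 2 = 1 remainder 1
1 ÷ 2 = 0 remainder 1
Reading remainders bottom-up:
= 1110001001101101


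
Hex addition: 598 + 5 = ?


Align and add column by column (LSB to MSB, each column mod 16 with carry):
  0598
+ 0005
  ----
  col 0: 8(8) + 5(5) + 0 (carry in) = 13 → D(13), carry out 0
  col 1: 9(9) + 0(0) + 0 (carry in) = 9 → 9(9), carry out 0
  col 2: 5(5) + 0(0) + 0 (carry in) = 5 → 5(5), carry out 0
  col 3: 0(0) + 0(0) + 0 (carry in) = 0 → 0(0), carry out 0
Reading digits MSB→LSB: 059D
Strip leading zeros: 59D
= 0x59D
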